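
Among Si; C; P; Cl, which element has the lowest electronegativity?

C is in period 2, group 14; Si is in period 3, group 14; P is in period 3, group 15; Cl is in period 3, group 17.
EN rises left→right (higher Z_eff, smaller atoms) and falls top→bottom (larger, more shielded atoms).
Here both period and group differ, so the two effects have to be weighed against each other.
P > Si: both are in period 3; the period trend gives P the larger value.
C > P: the two effects oppose for this pair; the down-group effect wins (2.55 vs 2.19).
Cl > C: the two effects oppose for this pair; the across-period effect wins (3.16 vs 2.55).
For reference (Pauling): C 2.55, Si 1.90, P 2.19, Cl 3.16.
The lowest electronegativity among these belongs to Si.

Si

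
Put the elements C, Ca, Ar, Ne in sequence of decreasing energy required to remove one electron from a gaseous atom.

Ne > Ar > C > Ca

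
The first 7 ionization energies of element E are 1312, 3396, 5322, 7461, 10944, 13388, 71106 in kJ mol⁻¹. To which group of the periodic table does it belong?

Group 16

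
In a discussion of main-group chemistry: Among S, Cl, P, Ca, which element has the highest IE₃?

Ca

IE_3 is the cost of taking one more electron from the +2 cation: S²⁺ still has 4 valence electrons; Cl²⁺ still has 5 valence electrons; P²⁺ still has 3 valence electrons; Ca²⁺ is the bare [Ar] core.
Core electrons are held far more tightly than valence electrons, so Ca tops the IE_3 order.
Valence configurations: S²⁺ [Ne]3s²3p², Cl²⁺ [Ne]3s²3p³, P²⁺ [Ne]3s²3p¹.
Approximate IE_3 values (kJ/mol): S 3357, Cl 3822, P 2914, Ca 4912.
Putting it together, IE_3: P < S < Cl < Ca.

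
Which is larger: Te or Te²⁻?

Forming Te²⁻ adds 2 electrons to Te. More electron–electron repulsion in the same shell, with unchanged nuclear charge, lets the cloud expand.
An anion is larger than its parent atom: Te²⁻ > Te.

Te²⁻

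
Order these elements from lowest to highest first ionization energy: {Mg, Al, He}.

Al < Mg < He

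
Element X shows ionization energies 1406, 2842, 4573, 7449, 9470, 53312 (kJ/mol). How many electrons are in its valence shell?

Look for the largest jump between consecutive ionization energies: IE6/IE5 ≈ 5.6, far larger than any earlier ratio.
That jump marks the point where a core electron is being removed. So the atom has 5 valence electrons.

5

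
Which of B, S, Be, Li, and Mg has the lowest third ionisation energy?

S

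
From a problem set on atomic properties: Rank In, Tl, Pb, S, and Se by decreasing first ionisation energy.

S > Se > Pb > Tl > In

S is in period 3, group 16; Se is in period 4, group 16; In is in period 5, group 13; Tl is in period 6, group 13; Pb is in period 6, group 14.
First ionization energy rises across a period (greater Z_eff holds electrons more tightly) and falls down a group (valence electrons are farther from the nucleus).
Neither a single period nor a single group — weigh both effects.
Tl > In: this pair runs against the simple trend — see the exception note.
Pb > Tl: both are in period 6; the period trend gives Pb the larger value.
Se > Pb: both effects reinforce here, so Se is clearly the higher of the two.
S > Se: S sits above Se in group 16, so the down-group effect alone puts S higher.
Note the exception: Tl has a higher first ionization energy than In, contrary to the simple trend — relativistic 6s stabilisation and poor 4f/5d shielding distort the trend for the heavy p-block elements.
Approximate values (kJ/mol): S 1000, Se 941, In 558, Tl 589, Pb 716.
So from highest to lowest: S > Se > Pb > Tl > In.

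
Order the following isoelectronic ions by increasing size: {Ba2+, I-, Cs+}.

All of these have 54 electrons, so size is governed by nuclear charge alone: the more protons, the stronger the pull on the same electron cloud, and the smaller the ion.
Nuclear charges: Ba2+ (Z=56), Cs+ (Z=55), I- (Z=53).
Smallest to largest: Ba2+ < Cs+ < I-.

Ba2+, Cs+, I-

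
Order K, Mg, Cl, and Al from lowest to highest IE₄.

Cl < K < Mg < Al

After 3 electrons have been removed, what remains? K³⁺ is already 2 electrons into the core; Mg³⁺ is already 1 electron into the core; Cl³⁺ still has 4 valence electrons; Al³⁺ is the bare [Ne] core.
Breaking into a closed-shell core is much more expensive than removing a leftover valence electron — K, Mg and Al have the largest IE_4 here.
The numbers (kJ/mol): K 5877, Mg 10543, Cl 5159, Al 11577.
Hence IE_4: Cl < K < Mg < Al.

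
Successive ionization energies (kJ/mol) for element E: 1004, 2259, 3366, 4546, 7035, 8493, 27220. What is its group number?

Look for the largest jump between consecutive ionization energies: IE7/IE6 ≈ 3.2, far larger than any earlier ratio.
That jump marks the point where a core electron is being removed. So the atom has 6 valence electrons.
A main-group element with 6 valence electrons is in group 16.

Group 16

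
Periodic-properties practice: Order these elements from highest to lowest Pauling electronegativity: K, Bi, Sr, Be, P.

Be is in period 2, group 2; P is in period 3, group 15; K is in period 4, group 1; Sr is in period 5, group 2; Bi is in period 6, group 15.
Smaller atoms with higher effective nuclear charge are more electronegative.
Neither a single period nor a single group — weigh both effects.
Sr > K: the two effects oppose for this pair; the across-period effect wins (0.95 vs 0.82).
Be > Sr: they share group 2; the group trend gives Be the larger value.
Bi > Be: the two effects oppose for this pair; the across-period effect wins (2.02 vs 1.57).
P > Bi: P sits above Bi in group 15, so the down-group effect alone puts P higher.
Tabulated electronegativity (Pauling): Be 1.57, P 2.19, K 0.82, Sr 0.95, Bi 2.02.
So from highest to lowest: P > Bi > Be > Sr > K.

P > Bi > Be > Sr > K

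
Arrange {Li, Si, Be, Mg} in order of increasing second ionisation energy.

Mg < Si < Be < Li

After 1 electron has been removed, what remains? Li⁺ is the bare [He] core; Si⁺ still has 3 valence electrons; Be⁺ still has 1 valence electron; Mg⁺ still has 1 valence electron.
Pulling an electron out of a noble-gas core costs far more than removing a remaining valence electron, so Li sits at the high end of IE_2.
Valence configurations: Si⁺ [Ne]3s²3p¹, Be⁺ [He]2s¹, Mg⁺ [Ne]3s¹.
Approximate IE_2 values (kJ/mol): Li 7298, Si 1577, Be 1757, Mg 1451.
So the second ionization energies run Mg < Si < Be < Li.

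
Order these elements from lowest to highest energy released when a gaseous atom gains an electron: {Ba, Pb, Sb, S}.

Ba, Pb, Sb, S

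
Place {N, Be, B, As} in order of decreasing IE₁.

N > As > Be > B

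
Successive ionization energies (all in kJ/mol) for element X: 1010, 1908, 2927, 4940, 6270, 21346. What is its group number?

Group 15

Look for the largest jump between consecutive ionization energies: IE6/IE5 ≈ 3.4, far larger than any earlier ratio.
That jump marks the point where a core electron is being removed. So the atom has 5 valence electrons.
A main-group element with 5 valence electrons is in group 15.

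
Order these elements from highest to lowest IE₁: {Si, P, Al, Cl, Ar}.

Al is in period 3, group 13; Si is in period 3, group 14; P is in period 3, group 15; Cl is in period 3, group 17; Ar is in period 3, group 18.
Across a period the outer electron is held more tightly (higher IE₁); down a group it sits in a higher shell, more shielded, and comes off more easily.
All lie in period 3, so first ionization energy increases left to right.
So from highest to lowest: Ar > Cl > P > Si > Al.

Ar, Cl, P, Si, Al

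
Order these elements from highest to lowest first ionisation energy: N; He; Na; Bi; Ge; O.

He is in period 1, group 18; N is in period 2, group 15; O is in period 2, group 16; Na is in period 3, group 1; Ge is in period 4, group 14; Bi is in period 6, group 15.
Across a period the outer electron is held more tightly (higher IE₁); down a group it sits in a higher shell, more shielded, and comes off more easily.
These span different periods and groups, so the two trends combine.
Bi > Na: the two effects oppose for this pair; the across-period effect wins (703 vs 496 kJ/mol).
Ge > Bi: the two effects oppose for this pair; the down-group effect wins (762 vs 703 kJ/mol).
O > Ge: both effects reinforce here, so O is clearly the higher of the two.
N > O: this pair runs against the simple trend — see the exception note.
He > N: relative to N, both the across-period and down-group shifts push He's first ionization energy up.
Note the exception: N has a higher first ionization energy than O, contrary to the simple trend — pairing an electron in O's 2p⁴ costs repulsion energy, so O ionizes more easily than half-filled N (2p³).
Approximate values (kJ/mol): He 2372, N 1402, O 1314, Na 496, Ge 762, Bi 703.
So from highest to lowest: He > N > O > Ge > Bi > Na.

He > N > O > Ge > Bi > Na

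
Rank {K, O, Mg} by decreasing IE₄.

Consider each +3 ion: K³⁺ is already 2 electrons into the core; O³⁺ still has 3 valence electrons; Mg³⁺ is already 1 electron into the core.
Usually core removal costs more than valence removal, but here the competition is close: a tightly held n=2 valence electron can cost more to remove than an n=3 core electron, so the actual values have to decide it.
Tabulated IE_4 (kJ/mol): K 5877, O 7469, Mg 10543.
So the fourth ionization energies run K < O < Mg.

Mg > O > K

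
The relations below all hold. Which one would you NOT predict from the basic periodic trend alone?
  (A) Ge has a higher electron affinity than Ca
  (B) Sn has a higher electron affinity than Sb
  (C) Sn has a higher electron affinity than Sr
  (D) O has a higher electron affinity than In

The general trend: electron affinity increases across a period and decreases down a group.
(A) Ge (period 4, group 14) vs Ca (period 4, group 2): the stated order agrees with the simple trend.
(B) Sn (period 5, group 14) vs Sb (period 5, group 15): the stated order contradicts the simple trend.
(C) Sn (period 5, group 14) vs Sr (period 5, group 2): the stated order agrees with the simple trend.
(D) O (period 2, group 16) vs In (period 5, group 13): the stated order agrees with the simple trend.
The exception is (B): adding an electron to Sb's half-filled 5p³ is unfavourable, so Sn has the more exothermic EA.

(B)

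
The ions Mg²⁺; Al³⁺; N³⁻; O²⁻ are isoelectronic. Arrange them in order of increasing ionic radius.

All of these have 10 electrons, so size is governed by nuclear charge alone: the more protons, the stronger the pull on the same electron cloud, and the smaller the ion.
Nuclear charges: Al³⁺ (Z=13), Mg²⁺ (Z=12), O²⁻ (Z=8), N³⁻ (Z=7).
Smallest to largest: Al³⁺ < Mg²⁺ < O²⁻ < N³⁻.

Al³⁺ < Mg²⁺ < O²⁻ < N³⁻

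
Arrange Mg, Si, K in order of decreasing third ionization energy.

After 2 electrons have been removed, what remains? Mg²⁺ is the bare [Ne] core; Si²⁺ still has 2 valence electrons; K²⁺ is already 1 electron into the core.
Breaking into a closed-shell core is much more expensive than removing a leftover valence electron — K and Mg have the largest IE_3 here.
Tabulated IE_3 (kJ/mol): Mg 7733, Si 3232, K 4420.
Overall IE_3 order: Si < K < Mg.

Mg, K, Si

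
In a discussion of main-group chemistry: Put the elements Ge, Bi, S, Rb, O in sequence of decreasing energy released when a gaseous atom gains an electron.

O is in period 2, group 16; S is in period 3, group 16; Ge is in period 4, group 14; Rb is in period 5, group 1; Bi is in period 6, group 15.
Adding an electron releases more energy for atoms nearer the top right (short of the noble gases).
These span different periods and groups, so the two trends combine.
Bi > Rb: the two effects oppose for this pair; the across-period effect wins (91 vs 47 kJ/mol).
Ge > Bi: the two effects oppose for this pair; the down-group effect wins (119 vs 91 kJ/mol).
O > Ge: both effects reinforce here, so O is clearly the higher of the two.
S > O: this pair runs against the simple trend — see the exception note.
Note the exception: S has a higher electron affinity than O, contrary to the simple trend — the compact 2p subshell of O repels the added electron more than S's larger 3p does.
Approximate values (kJ/mol): O 141, S 200, Ge 119, Rb 47, Bi 91.
So from highest to lowest: S > O > Ge > Bi > Rb.

S > O > Ge > Bi > Rb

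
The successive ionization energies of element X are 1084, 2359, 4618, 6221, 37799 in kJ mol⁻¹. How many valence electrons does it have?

Look for the largest jump between consecutive ionization energies: IE5/IE4 ≈ 6.1, far larger than any earlier ratio.
That jump marks the point where a core electron is being removed. So the atom has 4 valence electrons.

4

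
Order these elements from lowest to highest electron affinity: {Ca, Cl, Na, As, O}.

Ca < Na < As < O < Cl

O is in period 2, group 16; Na is in period 3, group 1; Cl is in period 3, group 17; Ca is in period 4, group 2; As is in period 4, group 15.
Electron affinity generally becomes more exothermic across a period toward the halogens and less exothermic down a group.
Neither a single period nor a single group — weigh both effects.
Na > Ca: the two effects oppose for this pair; the down-group effect wins (53 vs 2 kJ/mol).
As > Na: period and group pull opposite ways; the across-period shift dominates (78 vs 53 kJ/mol).
O > As: both effects reinforce here, so O is clearly the higher of the two.
Cl > O: period and group pull opposite ways; the across-period shift dominates (349 vs 141 kJ/mol).
Approximate values (kJ/mol): O 141, Na 53, Cl 349, Ca 2, As 78.
So from lowest to highest: Ca < Na < As < O < Cl.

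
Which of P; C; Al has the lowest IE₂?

After 1 electron has been removed, what remains? P⁺ still has 4 valence electrons; C⁺ still has 3 valence electrons; Al⁺ still has 2 valence electrons.
All are still removing valence electrons, so compare the +1 ions as you would atoms: IE_2 generally rises across a period (higher Z_eff) and falls down a group (larger shell), subject to the usual subshell exceptions.
Valence configurations: P⁺ [Ne]3s²3p², C⁺ [He]2s²2p¹, Al⁺ [Ne]3s².
The numbers (kJ/mol): P 1907, C 2353, Al 1817.
Overall IE_2 order: Al < P < C.

Al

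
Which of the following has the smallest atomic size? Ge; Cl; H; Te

Across a period the added protons contract the valence shell; down a group each new principal shell makes the atom larger.
Here both period and group differ, so the two effects have to be weighed against each other.
Cl > H: the two effects oppose for this pair; the down-group effect wins (99 vs 32 pm).
Ge > Cl: relative to Cl, both the across-period and down-group shifts push Ge's atomic radius up.
Te > Ge: the two effects oppose for this pair; the down-group effect wins (136 vs 121 pm).
For reference (pm): H 32, Cl 99, Ge 121, Te 136.
The smallest atomic size among these belongs to H.

H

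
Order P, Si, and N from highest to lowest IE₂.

N > P > Si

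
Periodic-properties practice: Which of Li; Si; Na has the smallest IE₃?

The third ionization energy removes an electron from the +2 ion. For each element: Li²⁺ is already 1 electron into the core; Si²⁺ still has 2 valence electrons; Na²⁺ is already 1 electron into the core.
Pulling an electron out of a noble-gas core costs far more than removing a remaining valence electron, so Na and Li sit at the high end of IE_3.
Tabulated IE_3 (kJ/mol): Li 11815, Si 3232, Na 6910.
Hence IE_3: Si < Na < Li.

Si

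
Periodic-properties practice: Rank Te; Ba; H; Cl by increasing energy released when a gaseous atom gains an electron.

Ba < H < Te < Cl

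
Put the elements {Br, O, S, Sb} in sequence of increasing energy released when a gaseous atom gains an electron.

Sb, O, S, Br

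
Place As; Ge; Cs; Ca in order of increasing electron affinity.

Atoms with high Z_eff and room in the valence shell (especially the halogens) have the most exothermic electron affinities.
Here both period and group differ, so the two effects have to be weighed against each other.
Cs > Ca: this pair runs against the simple trend — see the exception note.
As > Cs: both effects reinforce here, so As is clearly the higher of the two.
Ge > As: this pair runs against the simple trend — see the exception note.
Note the exception: Cs has a higher electron affinity than Ca, contrary to the simple trend — adding an electron to Ca (ns²) has to open a new, higher-energy np subshell, which is unfavourable.
Note the exception: Ge has a higher electron affinity than As, contrary to the simple trend — adding an electron to As's half-filled 4p³ is unfavourable, so Ge (4p²) has the more exothermic EA.
Tabulated electron affinity (kJ/mol): Ca 2, Ge 119, As 78, Cs 46.
So from lowest to highest: Ca < Cs < As < Ge.

Ca, Cs, As, Ge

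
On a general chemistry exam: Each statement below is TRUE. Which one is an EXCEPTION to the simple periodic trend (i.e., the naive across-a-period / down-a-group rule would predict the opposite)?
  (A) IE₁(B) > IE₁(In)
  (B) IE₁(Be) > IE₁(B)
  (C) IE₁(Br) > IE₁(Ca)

(B)

The general trend: first ionisation energy increases across a period and decreases down a group.
(A) B (period 2, group 13) vs In (period 5, group 13): the stated order agrees with the simple trend.
(B) Be (period 2, group 2) vs B (period 2, group 13): the stated order contradicts the simple trend.
(C) Br (period 4, group 17) vs Ca (period 4, group 2): the stated order agrees with the simple trend.
The exception is (B): removing B's lone 2p electron is easier than breaking Be's filled 2s².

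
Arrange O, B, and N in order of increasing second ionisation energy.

B, N, O

Consider each +1 ion: O⁺ still has 5 valence electrons; B⁺ still has 2 valence electrons; N⁺ still has 4 valence electrons.
All are still removing valence electrons, so compare the +1 ions as you would atoms: IE_2 generally rises across a period (higher Z_eff) and falls down a group (larger shell), subject to the usual subshell exceptions.
Valence configurations: O⁺ [He]2s²2p³, B⁺ [He]2s², N⁺ [He]2s²2p².
The numbers (kJ/mol): O 3388, B 2427, N 2856.
Overall IE_2 order: B < N < O.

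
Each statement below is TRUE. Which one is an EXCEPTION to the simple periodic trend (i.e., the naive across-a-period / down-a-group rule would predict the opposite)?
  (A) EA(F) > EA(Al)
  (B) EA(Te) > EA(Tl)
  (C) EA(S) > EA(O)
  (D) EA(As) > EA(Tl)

(C)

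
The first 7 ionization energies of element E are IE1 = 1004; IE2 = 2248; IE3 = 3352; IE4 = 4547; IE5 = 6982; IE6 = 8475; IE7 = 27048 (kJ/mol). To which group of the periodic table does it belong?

Group 16

Look for the largest jump between consecutive ionization energies: IE7/IE6 ≈ 3.2, far larger than any earlier ratio.
That jump marks the point where a core electron is being removed. So the atom has 6 valence electrons.
A main-group element with 6 valence electrons is in group 16.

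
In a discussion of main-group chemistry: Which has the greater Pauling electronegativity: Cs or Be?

Be

Atoms toward the upper right of the periodic table pull bonding electrons most strongly.
These span different periods and groups, so the two trends combine.
Be > Cs: both effects reinforce here, so Be is clearly the higher of the two.
Tabulated electronegativity (Pauling): Be 1.57, Cs 0.79.
So Be has the greater Pauling electronegativity (Be > Cs).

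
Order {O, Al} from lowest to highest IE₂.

Al < O

Consider each +1 ion: O⁺ still has 5 valence electrons; Al⁺ still has 2 valence electrons.
All are still removing valence electrons, so compare the +1 ions as you would atoms: IE_2 generally rises across a period (higher Z_eff) and falls down a group (larger shell), subject to the usual subshell exceptions.
Valence configurations: O⁺ [He]2s²2p³, Al⁺ [Ne]3s².
Tabulated IE_2 (kJ/mol): O 3388, Al 1817.
Overall IE_2 order: Al < O.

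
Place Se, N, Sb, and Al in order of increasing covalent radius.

N < Se < Al < Sb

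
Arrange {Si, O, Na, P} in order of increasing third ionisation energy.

Consider each +2 ion: Si²⁺ still has 2 valence electrons; O²⁺ still has 4 valence electrons; Na²⁺ is already 1 electron into the core; P²⁺ still has 3 valence electrons.
Breaking into a closed-shell core is much more expensive than removing a leftover valence electron — Na has the largest IE_3 here.
Valence configurations: Si²⁺ [Ne]3s², O²⁺ [He]2s²2p², P²⁺ [Ne]3s²3p¹.
P²⁺ loses a lone 3p electron whereas Si²⁺ must break into a filled 3s² pair, so IE_3(Si) > IE_3(P) even though P has the higher nuclear charge.
The numbers (kJ/mol): Si 3232, O 5300, Na 6910, P 2914.
Hence IE_3: P < Si < O < Na.

P, Si, O, Na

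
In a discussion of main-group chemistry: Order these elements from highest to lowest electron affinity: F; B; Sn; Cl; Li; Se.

Cl > F > Se > Sn > Li > B

Li is in period 2, group 1; B is in period 2, group 13; F is in period 2, group 17; Cl is in period 3, group 17; Se is in period 4, group 16; Sn is in period 5, group 14.
Electron affinity generally becomes more exothermic across a period toward the halogens and less exothermic down a group.
Here both period and group differ, so the two effects have to be weighed against each other.
Li > B: this pair runs against the simple trend — see the exception note.
Sn > Li: period and group pull opposite ways; the across-period shift dominates (107 vs 60 kJ/mol).
Se > Sn: both effects reinforce here, so Se is clearly the higher of the two.
F > Se: relative to Se, both the across-period and down-group shifts push F's electron affinity up.
Cl > F: this pair runs against the simple trend — see the exception note.
Note the exception: Li has a higher electron affinity than B, contrary to the simple trend — B's ns²np¹ configuration gives only a small electron affinity — the sparsely filled np subshell binds an added electron weakly.
Note the exception: Cl has a higher electron affinity than F, contrary to the simple trend — F's small 2p subshell makes the incoming electron feel strong e⁻–e⁻ repulsion, so Cl actually releases more energy on gaining an electron.
Tabulated electron affinity (kJ/mol): Li 60, B 27, F 328, Cl 349, Se 195, Sn 107.
So from highest to lowest: Cl > F > Se > Sn > Li > B.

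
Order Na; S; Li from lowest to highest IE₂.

After 1 electron has been removed, what remains? Na⁺ is the bare [Ne] core; S⁺ still has 5 valence electrons; Li⁺ is the bare [He] core.
Breaking into a closed-shell core is much more expensive than removing a leftover valence electron — Na and Li have the largest IE_2 here.
Tabulated IE_2 (kJ/mol): Na 4562, S 2252, Li 7298.
Hence IE_2: S < Na < Li.

S < Na < Li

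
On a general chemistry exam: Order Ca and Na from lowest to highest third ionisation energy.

Ca < Na

The third ionization energy removes an electron from the +2 ion. For each element: Ca²⁺ is the bare [Ar] core; Na²⁺ is already 1 electron into the core.
All of these are removing an electron from a noble-gas core or deeper; the smaller core (lower principal quantum number) is held far more tightly, and within a period the higher nuclear charge binds the same core more tightly.
Approximate IE_3 values (kJ/mol): Ca 4912, Na 6910.
Overall IE_3 order: Ca < Na.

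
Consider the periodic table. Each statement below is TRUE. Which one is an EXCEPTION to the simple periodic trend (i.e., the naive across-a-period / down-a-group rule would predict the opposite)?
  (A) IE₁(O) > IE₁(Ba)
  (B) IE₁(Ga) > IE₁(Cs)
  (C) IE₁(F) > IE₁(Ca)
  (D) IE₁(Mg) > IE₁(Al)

(D)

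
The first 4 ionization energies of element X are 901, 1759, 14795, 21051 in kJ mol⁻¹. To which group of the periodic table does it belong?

Look for the largest jump between consecutive ionization energies: IE3/IE2 ≈ 8.4, far larger than any earlier ratio.
That jump marks the point where a core electron is being removed. So the atom has 2 valence electrons.
A main-group element with 2 valence electrons is in group 2.

Group 2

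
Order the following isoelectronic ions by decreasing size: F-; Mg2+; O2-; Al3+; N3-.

N3- > O2- > F- > Mg2+ > Al3+

All of these have 10 electrons, so size is governed by nuclear charge alone: the more protons, the stronger the pull on the same electron cloud, and the smaller the ion.
Nuclear charges: Al3+ (Z=13), Mg2+ (Z=12), F- (Z=9), O2- (Z=8), N3- (Z=7).
Largest to smallest: N3- > O2- > F- > Mg2+ > Al3+.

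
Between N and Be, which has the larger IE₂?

Consider each +1 ion: N⁺ still has 4 valence electrons; Be⁺ still has 1 valence electron.
All are still removing valence electrons, so compare the +1 ions as you would atoms: IE_2 generally rises across a period (higher Z_eff) and falls down a group (larger shell), subject to the usual subshell exceptions.
Valence configurations: N⁺ [He]2s²2p², Be⁺ [He]2s¹.
Tabulated IE_2 (kJ/mol): N 2856, Be 1757.
Putting it together, IE_2: Be < N.

N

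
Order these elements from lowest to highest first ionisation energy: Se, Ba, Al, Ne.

IE₁ increases left→right with effective nuclear charge and decreases top→bottom as the valence shell moves farther out.
Here both period and group differ, so the two effects have to be weighed against each other.
Al > Ba: both effects reinforce here, so Al is clearly the higher of the two.
Se > Al: the two effects oppose for this pair; the across-period effect wins (941 vs 578 kJ/mol).
Ne > Se: relative to Se, both the across-period and down-group shifts push Ne's first ionization energy up.
Approximate values (kJ/mol): Ne 2081, Al 578, Se 941, Ba 503.
So from lowest to highest: Ba < Al < Se < Ne.

Ba < Al < Se < Ne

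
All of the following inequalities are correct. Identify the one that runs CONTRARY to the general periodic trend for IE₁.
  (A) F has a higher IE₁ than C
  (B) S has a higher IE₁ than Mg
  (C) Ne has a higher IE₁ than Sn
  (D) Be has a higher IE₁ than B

(D)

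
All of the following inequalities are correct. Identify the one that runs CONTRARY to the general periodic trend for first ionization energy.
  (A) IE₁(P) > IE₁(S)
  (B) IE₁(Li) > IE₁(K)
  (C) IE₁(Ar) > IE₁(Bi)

The general trend: first ionization energy increases across a period and decreases down a group.
(A) P (period 3, group 15) vs S (period 3, group 16): the stated order contradicts the simple trend.
(B) Li (period 2, group 1) vs K (period 4, group 1): the stated order agrees with the simple trend.
(C) Ar (period 3, group 18) vs Bi (period 6, group 15): the stated order agrees with the simple trend.
The exception is (A): S (3p⁴) ionizes more easily than half-filled P (3p³) because the paired 3p electron in S is pushed out by e⁻–e⁻ repulsion.

(A)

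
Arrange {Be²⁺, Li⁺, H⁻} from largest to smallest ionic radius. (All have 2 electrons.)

H⁻ > Li⁺ > Be²⁺

All of these have 2 electrons, so size is governed by nuclear charge alone: the more protons, the stronger the pull on the same electron cloud, and the smaller the ion.
Nuclear charges: Be²⁺ (Z=4), Li⁺ (Z=3), H⁻ (Z=1).
Largest to smallest: H⁻ > Li⁺ > Be²⁺.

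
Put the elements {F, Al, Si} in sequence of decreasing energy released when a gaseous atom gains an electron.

F, Si, Al

F is in period 2, group 17; Al is in period 3, group 13; Si is in period 3, group 14.
EA tends to increase across a period and decrease down a group, though the pattern is less regular than for IE or radius.
Here both period and group differ, so the two effects have to be weighed against each other.
Si > Al: both are in period 3; the period trend gives Si the larger value.
F > Si: relative to Si, both the across-period and down-group shifts push F's electron affinity up.
For reference (kJ/mol): F 328, Al 42, Si 134.
So from highest to lowest: F > Si > Al.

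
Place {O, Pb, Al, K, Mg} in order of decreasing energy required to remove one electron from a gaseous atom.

O > Mg > Pb > Al > K

Across a period the outer electron is held more tightly (higher IE₁); down a group it sits in a higher shell, more shielded, and comes off more easily.
These span different periods and groups, so the two trends combine.
Al > K: both effects reinforce here, so Al is clearly the higher of the two.
Pb > Al: period and group pull opposite ways; the across-period shift dominates (716 vs 578 kJ/mol).
Mg > Pb: the two effects oppose for this pair; the down-group effect wins (738 vs 716 kJ/mol).
O > Mg: relative to Mg, both the across-period and down-group shifts push O's first ionization energy up.
Note the exception: Mg has a higher first ionization energy than Al, contrary to the simple trend — Al's single 3p electron is easier to remove than one from Mg's filled 3s².
Approximate values (kJ/mol): O 1314, Mg 738, Al 578, K 419, Pb 716.
So from highest to lowest: O > Mg > Pb > Al > K.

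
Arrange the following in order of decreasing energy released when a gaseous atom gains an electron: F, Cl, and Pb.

Cl > F > Pb

EA tends to increase across a period and decrease down a group, though the pattern is less regular than for IE or radius.
Neither a single period nor a single group — weigh both effects.
F > Pb: both effects reinforce here, so F is clearly the higher of the two.
Cl > F: this pair runs against the simple trend — see the exception note.
Note the exception: Cl has a higher electron affinity than F, contrary to the simple trend — F's small 2p subshell makes the incoming electron feel strong e⁻–e⁻ repulsion, so Cl actually releases more energy on gaining an electron.
Approximate values (kJ/mol): F 328, Cl 349, Pb 35.
So from highest to lowest: Cl > F > Pb.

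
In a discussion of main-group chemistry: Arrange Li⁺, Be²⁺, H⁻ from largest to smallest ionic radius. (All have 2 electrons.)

H⁻ > Li⁺ > Be²⁺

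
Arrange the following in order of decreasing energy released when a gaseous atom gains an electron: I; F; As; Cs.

F, I, As, Cs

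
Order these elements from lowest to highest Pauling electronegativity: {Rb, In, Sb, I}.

Rb, In, Sb, I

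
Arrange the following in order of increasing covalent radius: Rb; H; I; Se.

H < Se < I < Rb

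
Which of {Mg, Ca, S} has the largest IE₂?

S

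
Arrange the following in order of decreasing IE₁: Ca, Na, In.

Ca, In, Na

Na is in period 3, group 1; Ca is in period 4, group 2; In is in period 5, group 13.
IE₁ increases left→right with effective nuclear charge and decreases top→bottom as the valence shell moves farther out.
A diagonal step moves right (one effect) and down (the opposite effect) at once.
In > Na: the two effects oppose for this pair; the across-period effect wins (558 vs 496 kJ/mol).
Ca > In: period and group pull opposite ways; the down-group shift dominates (590 vs 558 kJ/mol).
For reference (kJ/mol): Na 496, Ca 590, In 558.
So from highest to lowest: Ca > In > Na.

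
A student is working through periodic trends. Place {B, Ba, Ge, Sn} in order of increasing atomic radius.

B is in period 2, group 13; Ge is in period 4, group 14; Sn is in period 5, group 14; Ba is in period 6, group 2.
Radius decreases left→right (rising Z_eff, same n) and increases top→bottom (higher n).
Here both period and group differ, so the two effects have to be weighed against each other.
Ge > B: the two effects oppose for this pair; the down-group effect wins (121 vs 85 pm).
Sn > Ge: Sn sits below Ge in group 14, so the down-group effect alone puts Sn larger.
Ba > Sn: relative to Sn, both the across-period and down-group shifts push Ba's atomic radius up.
For reference (pm): B 85, Ge 121, Sn 140, Ba 196.
So from smallest to largest: B < Ge < Sn < Ba.

B < Ge < Sn < Ba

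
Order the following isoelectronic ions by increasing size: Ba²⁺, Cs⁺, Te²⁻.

Ba²⁺ < Cs⁺ < Te²⁻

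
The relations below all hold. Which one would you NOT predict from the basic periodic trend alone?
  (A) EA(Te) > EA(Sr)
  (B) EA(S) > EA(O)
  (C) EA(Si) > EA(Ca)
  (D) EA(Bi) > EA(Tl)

(B)

The general trend: electron affinity increases across a period and decreases down a group.
(A) Te (period 5, group 16) vs Sr (period 5, group 2): the stated order agrees with the simple trend.
(B) S (period 3, group 16) vs O (period 2, group 16): the stated order contradicts the simple trend.
(C) Si (period 3, group 14) vs Ca (period 4, group 2): the stated order agrees with the simple trend.
(D) Bi (period 6, group 15) vs Tl (period 6, group 13): the stated order agrees with the simple trend.
The exception is (B): the compact 2p subshell of O repels the added electron more than S's larger 3p does.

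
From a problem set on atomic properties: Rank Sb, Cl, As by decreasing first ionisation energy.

Cl is in period 3, group 17; As is in period 4, group 15; Sb is in period 5, group 15.
First ionization energy rises across a period (greater Z_eff holds electrons more tightly) and falls down a group (valence electrons are farther from the nucleus).
Neither a single period nor a single group — weigh both effects.
As > Sb: As sits above Sb in group 15, so the down-group effect alone puts As higher.
Cl > As: relative to As, both the across-period and down-group shifts push Cl's first ionization energy up.
Approximate values (kJ/mol): Cl 1251, As 947, Sb 831.
So from highest to lowest: Cl > As > Sb.

Cl > As > Sb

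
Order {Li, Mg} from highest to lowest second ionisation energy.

The second ionization energy removes an electron from the +1 ion. For each element: Li⁺ is the bare [He] core; Mg⁺ still has 1 valence electron.
Pulling an electron out of a noble-gas core costs far more than removing a remaining valence electron, so Li sits at the high end of IE_2.
Approximate IE_2 values (kJ/mol): Li 7298, Mg 1451.
Hence IE_2: Mg < Li.

Li, Mg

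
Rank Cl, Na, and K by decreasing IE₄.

IE_4 is the cost of taking one more electron from the +3 cation: Cl³⁺ still has 4 valence electrons; Na³⁺ is already 2 electrons into the core; K³⁺ is already 2 electrons into the core.
Pulling an electron out of a noble-gas core costs far more than removing a remaining valence electron, so K and Na sit at the high end of IE_4.
The numbers (kJ/mol): Cl 5159, Na 9543, K 5877.
Putting it together, IE_4: Cl < K < Na.

Na > K > Cl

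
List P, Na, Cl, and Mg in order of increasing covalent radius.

Atomic radius shrinks across a period as nuclear charge pulls the same shell inward, and grows down a group as new shells are added.
All lie in period 3, so atomic radius increases right to left.
So from smallest to largest: Cl < P < Mg < Na.

Cl, P, Mg, Na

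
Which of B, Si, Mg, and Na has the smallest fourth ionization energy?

Si

IE_4 is the cost of taking one more electron from the +3 cation: B³⁺ is the bare [He] core; Si³⁺ still has 1 valence electron; Mg³⁺ is already 1 electron into the core; Na³⁺ is already 2 electrons into the core.
Pulling an electron out of a noble-gas core costs far more than removing a remaining valence electron, so Na, Mg and B sit at the high end of IE_4.
Tabulated IE_4 (kJ/mol): B 25026, Si 4356, Mg 10543, Na 9543.
Putting it together, IE_4: Si < Na < Mg < B.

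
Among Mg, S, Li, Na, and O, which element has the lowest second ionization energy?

IE_2 is the cost of taking one more electron from the +1 cation: Mg⁺ still has 1 valence electron; S⁺ still has 5 valence electrons; Li⁺ is the bare [He] core; Na⁺ is the bare [Ne] core; O⁺ still has 5 valence electrons.
Breaking into a closed-shell core is much more expensive than removing a leftover valence electron — Na and Li have the largest IE_2 here.
Valence configurations: Mg⁺ [Ne]3s¹, S⁺ [Ne]3s²3p³, O⁺ [He]2s²2p³.
The numbers (kJ/mol): Mg 1451, S 2252, Li 7298, Na 4562, O 3388.
So the second ionization energies run Mg < S < O < Na < Li.

Mg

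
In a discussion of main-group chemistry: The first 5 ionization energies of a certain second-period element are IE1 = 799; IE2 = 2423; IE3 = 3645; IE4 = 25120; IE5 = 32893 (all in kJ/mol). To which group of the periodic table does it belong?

Group 13

Look for the largest jump between consecutive ionization energies: IE4/IE3 ≈ 6.9, far larger than any earlier ratio.
That jump marks the point where a core electron is being removed. So the atom has 3 valence electrons.
A main-group element with 3 valence electrons is in group 13.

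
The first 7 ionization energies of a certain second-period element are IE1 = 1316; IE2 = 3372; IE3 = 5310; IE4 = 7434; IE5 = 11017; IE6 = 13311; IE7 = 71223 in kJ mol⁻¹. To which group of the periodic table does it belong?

Group 16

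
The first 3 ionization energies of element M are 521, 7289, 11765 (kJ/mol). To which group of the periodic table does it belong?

Look for the largest jump between consecutive ionization energies: IE2/IE1 ≈ 14.0, far larger than any earlier ratio.
That jump marks the point where a core electron is being removed. So the atom has 1 valence electron.
A main-group element with 1 valence electron is in group 1.

Group 1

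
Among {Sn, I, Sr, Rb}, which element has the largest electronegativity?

Rb is in period 5, group 1; Sr is in period 5, group 2; Sn is in period 5, group 14; I is in period 5, group 17.
Electronegativity increases across a period and decreases down a group, tracking effective nuclear charge and atomic size.
All lie in period 5, so electronegativity increases left to right.
The largest electronegativity among these belongs to I.

I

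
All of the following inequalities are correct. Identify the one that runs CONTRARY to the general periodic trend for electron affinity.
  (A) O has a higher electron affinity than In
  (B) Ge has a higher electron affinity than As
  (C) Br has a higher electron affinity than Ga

(B)

The general trend: electron affinity increases across a period and decreases down a group.
(A) O (period 2, group 16) vs In (period 5, group 13): the stated order agrees with the simple trend.
(B) Ge (period 4, group 14) vs As (period 4, group 15): the stated order contradicts the simple trend.
(C) Br (period 4, group 17) vs Ga (period 4, group 13): the stated order agrees with the simple trend.
The exception is (B): adding an electron to As's half-filled 4p³ is unfavourable, so Ge (4p²) has the more exothermic EA.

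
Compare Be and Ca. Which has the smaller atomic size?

Be

Be is in period 2, group 2; Ca is in period 4, group 2.
Moving right in a period, electrons are added to the same shell under a stronger nuclear pull, so atoms get smaller; moving down, a new shell is opened and atoms get larger.
All are in group 2, so atomic radius increases down the group.
So Be has the smaller atomic size (Be < Ca).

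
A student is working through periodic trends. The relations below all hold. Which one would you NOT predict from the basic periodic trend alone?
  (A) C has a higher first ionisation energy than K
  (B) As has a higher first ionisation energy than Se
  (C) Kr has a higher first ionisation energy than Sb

(B)

The general trend: first ionisation energy increases across a period and decreases down a group.
(A) C (period 2, group 14) vs K (period 4, group 1): the stated order agrees with the simple trend.
(B) As (period 4, group 15) vs Se (period 4, group 16): the stated order contradicts the simple trend.
(C) Kr (period 4, group 18) vs Sb (period 5, group 15): the stated order agrees with the simple trend.
The exception is (B): Se (4p⁴) ionizes more easily than half-filled As (4p³).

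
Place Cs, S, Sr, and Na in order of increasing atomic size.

S, Na, Sr, Cs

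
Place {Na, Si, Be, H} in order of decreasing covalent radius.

Na > Si > Be > H

H is in period 1, group 1; Be is in period 2, group 2; Na is in period 3, group 1; Si is in period 3, group 14.
Moving right in a period, electrons are added to the same shell under a stronger nuclear pull, so atoms get smaller; moving down, a new shell is opened and atoms get larger.
Neither a single period nor a single group — weigh both effects.
Be > H: the two effects oppose for this pair; the down-group effect wins (102 vs 32 pm).
Si > Be: period and group pull opposite ways; the down-group shift dominates (116 vs 102 pm).
Na > Si: Na lies to the left of Si in period 3, so the across-period effect alone puts Na larger.
Tabulated atomic radius (pm): H 32, Be 102, Na 155, Si 116.
So from largest to smallest: Na > Si > Be > H.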